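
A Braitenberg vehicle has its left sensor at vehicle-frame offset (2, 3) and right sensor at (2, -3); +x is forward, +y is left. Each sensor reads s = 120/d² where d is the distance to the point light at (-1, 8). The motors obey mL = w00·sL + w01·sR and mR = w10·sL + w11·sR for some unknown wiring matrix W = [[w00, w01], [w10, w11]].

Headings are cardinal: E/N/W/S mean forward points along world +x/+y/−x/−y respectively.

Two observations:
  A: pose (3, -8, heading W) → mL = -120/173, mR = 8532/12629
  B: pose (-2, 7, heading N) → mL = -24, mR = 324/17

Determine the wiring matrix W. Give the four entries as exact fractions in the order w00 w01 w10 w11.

0 -1 1 1/2

obs A: pose=(3,-8,W) → sL=24/73, sR=120/173, mL=-120/173, mR=8532/12629
obs B: pose=(-2,7,N) → sL=120/17, sR=24, mL=-24, mR=324/17
sensor matrix S = [[24/73, 120/173], [120/17, 24]]; det S = 642816/214693
solve [mL_A; mL_B] = S·[w00; w01] and [mR_A; mR_B] = S·[w10; w11]:
  w00 = 0, w01 = -1, w10 = 1, w11 = 1/2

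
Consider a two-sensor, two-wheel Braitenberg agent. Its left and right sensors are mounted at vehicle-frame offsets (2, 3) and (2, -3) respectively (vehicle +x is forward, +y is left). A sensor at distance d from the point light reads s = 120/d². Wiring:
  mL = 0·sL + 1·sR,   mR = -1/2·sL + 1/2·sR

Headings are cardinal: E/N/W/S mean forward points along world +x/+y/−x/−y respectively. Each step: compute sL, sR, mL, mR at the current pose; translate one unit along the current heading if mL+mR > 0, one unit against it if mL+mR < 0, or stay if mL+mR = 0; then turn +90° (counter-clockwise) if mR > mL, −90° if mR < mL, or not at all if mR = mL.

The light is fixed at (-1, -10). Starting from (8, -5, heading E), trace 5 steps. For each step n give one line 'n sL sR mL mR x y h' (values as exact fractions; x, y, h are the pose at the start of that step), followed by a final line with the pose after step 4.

n=0: pose=(8,-5,E); sL=24/37, sR=24/25; mL=24/25, mR=144/925; mL+mR=1032/925 → advance +1; mR−mL=-744/925 → turn -1·90°
n=1: pose=(9,-5,S); sL=60/89, sR=60/29; mL=60/29, mR=1800/2581; mL+mR=7140/2581 → advance +1; mR−mL=-3540/2581 → turn -1·90°
n=2: pose=(9,-6,W); sL=24/13, sR=120/113; mL=120/113, mR=-576/1469; mL+mR=984/1469 → advance +1; mR−mL=-2136/1469 → turn -1·90°
n=3: pose=(8,-6,N); sL=5/3, sR=2/3; mL=2/3, mR=-1/2; mL+mR=1/6 → advance +1; mR−mL=-7/6 → turn -1·90°
n=4: pose=(8,-5,E); sL=24/37, sR=24/25; mL=24/25, mR=144/925; mL+mR=1032/925 → advance +1; mR−mL=-744/925 → turn -1·90°

0 24/37 24/25 24/25 144/925 8 -5 E
1 60/89 60/29 60/29 1800/2581 9 -5 S
2 24/13 120/113 120/113 -576/1469 9 -6 W
3 5/3 2/3 2/3 -1/2 8 -6 N
4 24/37 24/25 24/25 144/925 8 -5 E
final 9 -5 S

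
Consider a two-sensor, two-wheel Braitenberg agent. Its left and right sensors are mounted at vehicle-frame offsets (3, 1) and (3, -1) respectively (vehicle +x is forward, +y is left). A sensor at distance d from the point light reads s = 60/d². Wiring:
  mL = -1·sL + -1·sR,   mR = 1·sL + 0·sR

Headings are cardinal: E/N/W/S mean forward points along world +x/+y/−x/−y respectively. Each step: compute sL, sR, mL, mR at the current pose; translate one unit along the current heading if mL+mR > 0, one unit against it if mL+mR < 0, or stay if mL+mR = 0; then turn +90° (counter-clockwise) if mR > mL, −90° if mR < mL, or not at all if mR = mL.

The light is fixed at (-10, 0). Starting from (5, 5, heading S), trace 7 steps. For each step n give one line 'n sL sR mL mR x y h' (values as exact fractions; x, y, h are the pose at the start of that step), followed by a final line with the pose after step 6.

0 3/13 3/10 -69/130 3/13 5 5 S
1 60/373 60/349 -43320/130177 60/373 5 6 E
2 6/25 10/51 -556/1275 6/25 4 6 N
3 60/137 60/157 -17640/21509 60/137 4 5 W
4 3/13 3/10 -69/130 3/13 5 5 S
5 60/373 60/349 -43320/130177 60/373 5 6 E
6 6/25 10/51 -556/1275 6/25 4 6 N
final 4 5 W

n=0: pose=(5,5,S); sL=3/13, sR=3/10; mL=-69/130, mR=3/13; mL+mR=-3/10 → advance -1; mR−mL=99/130 → turn +1·90°
n=1: pose=(5,6,E); sL=60/373, sR=60/349; mL=-43320/130177, mR=60/373; mL+mR=-60/349 → advance -1; mR−mL=64260/130177 → turn +1·90°
n=2: pose=(4,6,N); sL=6/25, sR=10/51; mL=-556/1275, mR=6/25; mL+mR=-10/51 → advance -1; mR−mL=862/1275 → turn +1·90°
n=3: pose=(4,5,W); sL=60/137, sR=60/157; mL=-17640/21509, mR=60/137; mL+mR=-60/157 → advance -1; mR−mL=27060/21509 → turn +1·90°
n=4: pose=(5,5,S); sL=3/13, sR=3/10; mL=-69/130, mR=3/13; mL+mR=-3/10 → advance -1; mR−mL=99/130 → turn +1·90°
n=5: pose=(5,6,E); sL=60/373, sR=60/349; mL=-43320/130177, mR=60/373; mL+mR=-60/349 → advance -1; mR−mL=64260/130177 → turn +1·90°
n=6: pose=(4,6,N); sL=6/25, sR=10/51; mL=-556/1275, mR=6/25; mL+mR=-10/51 → advance -1; mR−mL=862/1275 → turn +1·90°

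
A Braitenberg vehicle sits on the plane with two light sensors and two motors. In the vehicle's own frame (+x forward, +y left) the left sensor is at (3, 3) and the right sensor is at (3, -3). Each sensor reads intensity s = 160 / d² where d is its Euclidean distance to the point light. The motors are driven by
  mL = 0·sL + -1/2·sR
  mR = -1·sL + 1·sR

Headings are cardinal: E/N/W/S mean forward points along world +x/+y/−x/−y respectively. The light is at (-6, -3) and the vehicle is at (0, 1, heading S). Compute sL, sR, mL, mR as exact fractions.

80/41 16 -8 576/41

left sensor world pos  = (3, -2); dL² = 82
right sensor world pos = (-3, -2); dR² = 10
sL = 160/82 = 80/41
sR = 160/10 = 16
mL = 0·sL + -1/2·sR = -8
mR = -1·sL + 1·sR = 576/41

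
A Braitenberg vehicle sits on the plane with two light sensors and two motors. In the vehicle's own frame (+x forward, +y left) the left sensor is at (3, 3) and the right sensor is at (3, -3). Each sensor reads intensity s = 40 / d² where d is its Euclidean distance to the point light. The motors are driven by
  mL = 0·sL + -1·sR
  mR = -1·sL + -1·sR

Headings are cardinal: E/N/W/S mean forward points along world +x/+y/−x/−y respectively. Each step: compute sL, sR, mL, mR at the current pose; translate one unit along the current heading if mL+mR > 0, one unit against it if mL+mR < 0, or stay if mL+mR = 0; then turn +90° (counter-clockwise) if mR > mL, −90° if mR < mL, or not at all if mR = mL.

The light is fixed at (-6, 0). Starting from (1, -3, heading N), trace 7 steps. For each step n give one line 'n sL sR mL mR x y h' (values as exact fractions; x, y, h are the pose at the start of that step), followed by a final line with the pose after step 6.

n=0: pose=(1,-3,N); sL=5/2, sR=2/5; mL=-2/5, mR=-29/10; mL+mR=-33/10 → advance -1; mR−mL=-5/2 → turn -1·90°
n=1: pose=(1,-4,E); sL=40/101, sR=40/149; mL=-40/149, mR=-10000/15049; mL+mR=-14040/15049 → advance -1; mR−mL=-40/101 → turn -1·90°
n=2: pose=(0,-4,S); sL=4/13, sR=20/29; mL=-20/29, mR=-376/377; mL+mR=-636/377 → advance -1; mR−mL=-4/13 → turn -1·90°
n=3: pose=(0,-3,W); sL=8/9, sR=40/9; mL=-40/9, mR=-16/3; mL+mR=-88/9 → advance -1; mR−mL=-8/9 → turn -1·90°
n=4: pose=(1,-3,N); sL=5/2, sR=2/5; mL=-2/5, mR=-29/10; mL+mR=-33/10 → advance -1; mR−mL=-5/2 → turn -1·90°
n=5: pose=(1,-4,E); sL=40/101, sR=40/149; mL=-40/149, mR=-10000/15049; mL+mR=-14040/15049 → advance -1; mR−mL=-40/101 → turn -1·90°
n=6: pose=(0,-4,S); sL=4/13, sR=20/29; mL=-20/29, mR=-376/377; mL+mR=-636/377 → advance -1; mR−mL=-4/13 → turn -1·90°

0 5/2 2/5 -2/5 -29/10 1 -3 N
1 40/101 40/149 -40/149 -10000/15049 1 -4 E
2 4/13 20/29 -20/29 -376/377 0 -4 S
3 8/9 40/9 -40/9 -16/3 0 -3 W
4 5/2 2/5 -2/5 -29/10 1 -3 N
5 40/101 40/149 -40/149 -10000/15049 1 -4 E
6 4/13 20/29 -20/29 -376/377 0 -4 S
final 0 -3 W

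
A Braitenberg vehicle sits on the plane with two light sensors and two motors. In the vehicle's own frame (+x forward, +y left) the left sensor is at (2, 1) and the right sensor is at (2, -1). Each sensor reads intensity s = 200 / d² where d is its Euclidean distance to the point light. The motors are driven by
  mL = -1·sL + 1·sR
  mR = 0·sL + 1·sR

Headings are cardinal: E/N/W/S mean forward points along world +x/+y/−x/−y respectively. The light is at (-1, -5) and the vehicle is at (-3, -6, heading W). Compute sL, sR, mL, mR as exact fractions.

10 25/2 5/2 25/2

left sensor world pos  = (-5, -7); dL² = 20
right sensor world pos = (-5, -5); dR² = 16
sL = 200/20 = 10
sR = 200/16 = 25/2
mL = -1·sL + 1·sR = 5/2
mR = 0·sL + 1·sR = 25/2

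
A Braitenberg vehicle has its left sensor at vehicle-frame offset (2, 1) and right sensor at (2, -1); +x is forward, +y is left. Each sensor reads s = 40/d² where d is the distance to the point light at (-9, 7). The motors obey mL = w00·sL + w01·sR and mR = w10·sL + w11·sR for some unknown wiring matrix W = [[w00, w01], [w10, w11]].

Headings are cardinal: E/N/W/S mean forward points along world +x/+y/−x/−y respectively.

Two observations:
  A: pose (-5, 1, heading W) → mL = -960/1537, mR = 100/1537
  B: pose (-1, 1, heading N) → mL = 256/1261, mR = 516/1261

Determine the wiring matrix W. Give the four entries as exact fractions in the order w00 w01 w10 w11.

obs A: pose=(-5,1,W) → sL=40/53, sR=40/29, mL=-960/1537, mR=100/1537
obs B: pose=(-1,1,N) → sL=8/13, sR=40/97, mL=256/1261, mR=516/1261
sensor matrix S = [[40/53, 40/29], [8/13, 40/97]]; det S = -1041920/1938157
solve [mL_A; mL_B] = S·[w00; w01] and [mR_A; mR_B] = S·[w10; w11]:
  w00 = 1, w01 = -1, w10 = 1, w11 = -1/2

1 -1 1 -1/2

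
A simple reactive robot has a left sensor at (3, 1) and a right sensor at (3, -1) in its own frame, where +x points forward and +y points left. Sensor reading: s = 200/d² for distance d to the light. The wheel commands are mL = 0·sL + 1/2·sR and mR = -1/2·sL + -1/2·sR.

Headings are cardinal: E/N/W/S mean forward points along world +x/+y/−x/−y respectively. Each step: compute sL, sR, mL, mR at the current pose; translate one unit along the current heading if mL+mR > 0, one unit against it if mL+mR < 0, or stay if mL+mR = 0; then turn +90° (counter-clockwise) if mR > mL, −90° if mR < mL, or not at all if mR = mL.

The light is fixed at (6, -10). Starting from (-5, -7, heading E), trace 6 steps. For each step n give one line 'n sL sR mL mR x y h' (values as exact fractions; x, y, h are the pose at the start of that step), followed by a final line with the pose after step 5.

n=0: pose=(-5,-7,E); sL=5/2, sR=50/17; mL=25/17, mR=-185/68; mL+mR=-5/4 → advance -1; mR−mL=-285/68 → turn -1·90°
n=1: pose=(-6,-7,S); sL=200/121, sR=200/169; mL=100/169, mR=-29000/20449; mL+mR=-100/121 → advance -1; mR−mL=-41100/20449 → turn -1·90°
n=2: pose=(-6,-6,W); sL=100/117, sR=4/5; mL=2/5, mR=-484/585; mL+mR=-50/117 → advance -1; mR−mL=-718/585 → turn -1·90°
n=3: pose=(-5,-6,N); sL=200/193, sR=200/149; mL=100/149, mR=-34200/28757; mL+mR=-100/193 → advance -1; mR−mL=-53500/28757 → turn -1·90°
n=4: pose=(-5,-7,E); sL=5/2, sR=50/17; mL=25/17, mR=-185/68; mL+mR=-5/4 → advance -1; mR−mL=-285/68 → turn -1·90°
n=5: pose=(-6,-7,S); sL=200/121, sR=200/169; mL=100/169, mR=-29000/20449; mL+mR=-100/121 → advance -1; mR−mL=-41100/20449 → turn -1·90°

0 5/2 50/17 25/17 -185/68 -5 -7 E
1 200/121 200/169 100/169 -29000/20449 -6 -7 S
2 100/117 4/5 2/5 -484/585 -6 -6 W
3 200/193 200/149 100/149 -34200/28757 -5 -6 N
4 5/2 50/17 25/17 -185/68 -5 -7 E
5 200/121 200/169 100/169 -29000/20449 -6 -7 S
final -6 -6 W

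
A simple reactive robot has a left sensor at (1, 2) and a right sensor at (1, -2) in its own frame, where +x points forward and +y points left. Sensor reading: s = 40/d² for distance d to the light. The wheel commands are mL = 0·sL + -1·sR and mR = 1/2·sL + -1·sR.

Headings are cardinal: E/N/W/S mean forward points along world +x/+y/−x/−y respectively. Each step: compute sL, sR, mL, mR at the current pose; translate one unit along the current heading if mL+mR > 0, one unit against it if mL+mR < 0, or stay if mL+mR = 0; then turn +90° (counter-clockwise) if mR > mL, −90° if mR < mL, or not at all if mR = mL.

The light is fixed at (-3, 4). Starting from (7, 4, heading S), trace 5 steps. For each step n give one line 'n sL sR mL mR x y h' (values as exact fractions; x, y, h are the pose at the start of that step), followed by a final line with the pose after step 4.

n=0: pose=(7,4,S); sL=8/29, sR=8/13; mL=-8/13, mR=-180/377; mL+mR=-412/377 → advance -1; mR−mL=4/29 → turn +1·90°
n=1: pose=(7,5,E); sL=4/13, sR=20/61; mL=-20/61, mR=-138/793; mL+mR=-398/793 → advance -1; mR−mL=2/13 → turn +1·90°
n=2: pose=(6,5,N); sL=40/53, sR=8/25; mL=-8/25, mR=76/1325; mL+mR=-348/1325 → advance -1; mR−mL=20/53 → turn +1·90°
n=3: pose=(6,4,W); sL=10/17, sR=10/17; mL=-10/17, mR=-5/17; mL+mR=-15/17 → advance -1; mR−mL=5/17 → turn +1·90°
n=4: pose=(7,4,S); sL=8/29, sR=8/13; mL=-8/13, mR=-180/377; mL+mR=-412/377 → advance -1; mR−mL=4/29 → turn +1·90°

0 8/29 8/13 -8/13 -180/377 7 4 S
1 4/13 20/61 -20/61 -138/793 7 5 E
2 40/53 8/25 -8/25 76/1325 6 5 N
3 10/17 10/17 -10/17 -5/17 6 4 W
4 8/29 8/13 -8/13 -180/377 7 4 S
final 7 5 E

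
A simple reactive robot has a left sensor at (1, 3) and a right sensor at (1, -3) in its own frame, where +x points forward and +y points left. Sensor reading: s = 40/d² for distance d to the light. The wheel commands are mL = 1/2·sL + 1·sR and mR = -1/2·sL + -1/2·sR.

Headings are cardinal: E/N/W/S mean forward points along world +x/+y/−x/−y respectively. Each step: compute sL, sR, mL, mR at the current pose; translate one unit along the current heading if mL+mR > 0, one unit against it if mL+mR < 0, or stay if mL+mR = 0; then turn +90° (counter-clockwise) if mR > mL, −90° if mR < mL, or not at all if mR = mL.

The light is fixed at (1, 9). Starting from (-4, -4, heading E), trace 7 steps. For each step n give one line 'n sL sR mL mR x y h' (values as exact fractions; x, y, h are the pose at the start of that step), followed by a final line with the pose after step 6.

n=0: pose=(-4,-4,E); sL=10/29, sR=5/34; mL=315/986, mR=-485/1972; mL+mR=5/68 → advance +1; mR−mL=-1115/1972 → turn -1·90°
n=1: pose=(-3,-4,S); sL=40/197, sR=8/49; mL=2556/9653, mR=-1768/9653; mL+mR=4/49 → advance +1; mR−mL=-4324/9653 → turn -1·90°
n=2: pose=(-3,-5,W); sL=20/157, sR=20/73; mL=3870/11461, mR=-2300/11461; mL+mR=10/73 → advance +1; mR−mL=-6170/11461 → turn -1·90°
n=3: pose=(-4,-5,N); sL=40/233, sR=40/173; mL=12780/40309, mR=-8120/40309; mL+mR=20/173 → advance +1; mR−mL=-20900/40309 → turn -1·90°
n=4: pose=(-4,-4,E); sL=10/29, sR=5/34; mL=315/986, mR=-485/1972; mL+mR=5/68 → advance +1; mR−mL=-1115/1972 → turn -1·90°
n=5: pose=(-3,-4,S); sL=40/197, sR=8/49; mL=2556/9653, mR=-1768/9653; mL+mR=4/49 → advance +1; mR−mL=-4324/9653 → turn -1·90°
n=6: pose=(-3,-5,W); sL=20/157, sR=20/73; mL=3870/11461, mR=-2300/11461; mL+mR=10/73 → advance +1; mR−mL=-6170/11461 → turn -1·90°

0 10/29 5/34 315/986 -485/1972 -4 -4 E
1 40/197 8/49 2556/9653 -1768/9653 -3 -4 S
2 20/157 20/73 3870/11461 -2300/11461 -3 -5 W
3 40/233 40/173 12780/40309 -8120/40309 -4 -5 N
4 10/29 5/34 315/986 -485/1972 -4 -4 E
5 40/197 8/49 2556/9653 -1768/9653 -3 -4 S
6 20/157 20/73 3870/11461 -2300/11461 -3 -5 W
final -4 -5 N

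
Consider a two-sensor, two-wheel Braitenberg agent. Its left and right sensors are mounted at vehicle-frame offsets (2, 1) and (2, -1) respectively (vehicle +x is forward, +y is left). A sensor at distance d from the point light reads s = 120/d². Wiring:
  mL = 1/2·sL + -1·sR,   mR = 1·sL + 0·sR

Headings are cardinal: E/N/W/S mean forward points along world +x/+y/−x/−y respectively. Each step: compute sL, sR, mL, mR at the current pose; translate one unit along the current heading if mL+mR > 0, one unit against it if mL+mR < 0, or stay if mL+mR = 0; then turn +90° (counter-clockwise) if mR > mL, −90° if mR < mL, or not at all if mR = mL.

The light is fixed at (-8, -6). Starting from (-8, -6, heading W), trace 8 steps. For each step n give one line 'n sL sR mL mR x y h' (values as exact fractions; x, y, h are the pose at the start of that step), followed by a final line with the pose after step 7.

n=0: pose=(-8,-6,W); sL=24, sR=24; mL=-12, mR=24; mL+mR=12 → advance +1; mR−mL=36 → turn +1·90°
n=1: pose=(-9,-6,S); sL=30, sR=15; mL=0, mR=30; mL+mR=30 → advance +1; mR−mL=30 → turn +1·90°
n=2: pose=(-9,-7,E); sL=120, sR=24; mL=36, mR=120; mL+mR=156 → advance +1; mR−mL=84 → turn +1·90°
n=3: pose=(-8,-7,N); sL=60, sR=60; mL=-30, mR=60; mL+mR=30 → advance +1; mR−mL=90 → turn +1·90°
n=4: pose=(-8,-6,W); sL=24, sR=24; mL=-12, mR=24; mL+mR=12 → advance +1; mR−mL=36 → turn +1·90°
n=5: pose=(-9,-6,S); sL=30, sR=15; mL=0, mR=30; mL+mR=30 → advance +1; mR−mL=30 → turn +1·90°
n=6: pose=(-9,-7,E); sL=120, sR=24; mL=36, mR=120; mL+mR=156 → advance +1; mR−mL=84 → turn +1·90°
n=7: pose=(-8,-7,N); sL=60, sR=60; mL=-30, mR=60; mL+mR=30 → advance +1; mR−mL=90 → turn +1·90°

0 24 24 -12 24 -8 -6 W
1 30 15 0 30 -9 -6 S
2 120 24 36 120 -9 -7 E
3 60 60 -30 60 -8 -7 N
4 24 24 -12 24 -8 -6 W
5 30 15 0 30 -9 -6 S
6 120 24 36 120 -9 -7 E
7 60 60 -30 60 -8 -7 N
final -8 -6 W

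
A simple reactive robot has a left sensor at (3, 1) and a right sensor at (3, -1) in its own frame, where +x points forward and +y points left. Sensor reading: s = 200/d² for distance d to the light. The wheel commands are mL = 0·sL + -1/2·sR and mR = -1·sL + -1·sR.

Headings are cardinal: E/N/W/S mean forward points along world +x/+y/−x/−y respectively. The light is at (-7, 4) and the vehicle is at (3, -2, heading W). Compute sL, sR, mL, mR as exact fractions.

100/49 100/37 -50/37 -8600/1813

left sensor world pos  = (0, -3); dL² = 98
right sensor world pos = (0, -1); dR² = 74
sL = 200/98 = 100/49
sR = 200/74 = 100/37
mL = 0·sL + -1/2·sR = -50/37
mR = -1·sL + -1·sR = -8600/1813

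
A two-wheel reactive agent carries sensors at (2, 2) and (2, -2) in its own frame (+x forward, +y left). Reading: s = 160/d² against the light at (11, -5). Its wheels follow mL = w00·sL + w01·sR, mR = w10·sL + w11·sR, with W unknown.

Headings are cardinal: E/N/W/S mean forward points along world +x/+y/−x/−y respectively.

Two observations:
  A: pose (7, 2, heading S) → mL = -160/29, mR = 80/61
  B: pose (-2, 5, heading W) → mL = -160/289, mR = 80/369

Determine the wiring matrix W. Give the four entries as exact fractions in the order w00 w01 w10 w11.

-1 0 0 1/2

obs A: pose=(7,2,S) → sL=160/29, sR=160/61, mL=-160/29, mR=80/61
obs B: pose=(-2,5,W) → sL=160/289, sR=160/369, mL=-160/289, mR=80/369
sensor matrix S = [[160/29, 160/61], [160/289, 160/369]]; det S = 177356800/188647929
solve [mL_A; mL_B] = S·[w00; w01] and [mR_A; mR_B] = S·[w10; w11]:
  w00 = -1, w01 = 0, w10 = 0, w11 = 1/2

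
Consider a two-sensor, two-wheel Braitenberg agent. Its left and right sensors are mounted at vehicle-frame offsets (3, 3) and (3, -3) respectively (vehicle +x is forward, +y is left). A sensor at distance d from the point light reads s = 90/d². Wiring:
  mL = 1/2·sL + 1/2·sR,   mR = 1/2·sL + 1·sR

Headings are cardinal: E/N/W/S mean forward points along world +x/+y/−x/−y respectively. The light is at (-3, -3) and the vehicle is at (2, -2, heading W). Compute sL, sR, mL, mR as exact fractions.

45/4 9/2 63/8 81/8

left sensor world pos  = (-1, -5); dL² = 8
right sensor world pos = (-1, 1); dR² = 20
sL = 90/8 = 45/4
sR = 90/20 = 9/2
mL = 1/2·sL + 1/2·sR = 63/8
mR = 1/2·sL + 1·sR = 81/8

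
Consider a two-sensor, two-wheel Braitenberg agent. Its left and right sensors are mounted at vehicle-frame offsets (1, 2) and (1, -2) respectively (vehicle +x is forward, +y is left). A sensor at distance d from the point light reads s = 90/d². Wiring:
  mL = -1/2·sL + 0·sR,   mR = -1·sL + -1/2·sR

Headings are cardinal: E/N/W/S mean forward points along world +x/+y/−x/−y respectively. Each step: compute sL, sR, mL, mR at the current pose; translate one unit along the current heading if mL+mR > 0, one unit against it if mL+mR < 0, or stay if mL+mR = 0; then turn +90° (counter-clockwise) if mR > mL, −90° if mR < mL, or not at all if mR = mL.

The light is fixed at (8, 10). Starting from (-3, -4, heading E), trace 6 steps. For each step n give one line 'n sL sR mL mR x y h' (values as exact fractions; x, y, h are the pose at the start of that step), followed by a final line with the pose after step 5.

n=0: pose=(-3,-4,E); sL=45/122, sR=45/178; mL=-45/244, mR=-10755/21716; mL+mR=-3690/5429 → advance -1; mR−mL=-3375/10858 → turn -1·90°
n=1: pose=(-4,-4,S); sL=18/65, sR=90/421; mL=-9/65, mR=-10503/27365; mL+mR=-14292/27365 → advance -1; mR−mL=-6714/27365 → turn -1·90°
n=2: pose=(-4,-3,W); sL=45/197, sR=9/29; mL=-45/394, mR=-4383/11426; mL+mR=-2844/5713 → advance -1; mR−mL=-1539/5713 → turn -1·90°
n=3: pose=(-3,-3,N); sL=90/313, sR=2/5; mL=-45/313, mR=-763/1565; mL+mR=-988/1565 → advance -1; mR−mL=-538/1565 → turn -1·90°
n=4: pose=(-3,-4,E); sL=45/122, sR=45/178; mL=-45/244, mR=-10755/21716; mL+mR=-3690/5429 → advance -1; mR−mL=-3375/10858 → turn -1·90°
n=5: pose=(-4,-4,S); sL=18/65, sR=90/421; mL=-9/65, mR=-10503/27365; mL+mR=-14292/27365 → advance -1; mR−mL=-6714/27365 → turn -1·90°

0 45/122 45/178 -45/244 -10755/21716 -3 -4 E
1 18/65 90/421 -9/65 -10503/27365 -4 -4 S
2 45/197 9/29 -45/394 -4383/11426 -4 -3 W
3 90/313 2/5 -45/313 -763/1565 -3 -3 N
4 45/122 45/178 -45/244 -10755/21716 -3 -4 E
5 18/65 90/421 -9/65 -10503/27365 -4 -4 S
final -4 -3 W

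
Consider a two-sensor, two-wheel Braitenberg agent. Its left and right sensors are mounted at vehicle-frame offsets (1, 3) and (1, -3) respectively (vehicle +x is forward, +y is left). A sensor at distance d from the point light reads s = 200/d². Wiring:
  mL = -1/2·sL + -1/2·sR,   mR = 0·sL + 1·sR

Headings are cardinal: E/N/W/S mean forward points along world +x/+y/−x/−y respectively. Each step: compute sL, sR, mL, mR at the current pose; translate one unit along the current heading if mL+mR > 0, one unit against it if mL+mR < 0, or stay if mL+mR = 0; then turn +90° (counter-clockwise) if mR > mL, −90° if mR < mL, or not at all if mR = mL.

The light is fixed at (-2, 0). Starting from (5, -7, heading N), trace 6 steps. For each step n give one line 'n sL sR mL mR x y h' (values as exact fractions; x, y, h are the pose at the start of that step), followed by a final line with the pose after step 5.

0 50/13 25/17 -1175/442 25/17 5 -7 N
1 200/157 200/61 -21800/9577 200/61 5 -8 W
2 100/81 20/9 -140/81 20/9 4 -8 S
3 40/17 200/193 -5560/3281 200/193 4 -9 E
4 50/17 25/16 -1225/544 25/16 3 -9 N
5 40/37 40/13 -1000/481 40/13 3 -10 W
final 2 -10 S

n=0: pose=(5,-7,N); sL=50/13, sR=25/17; mL=-1175/442, mR=25/17; mL+mR=-525/442 → advance -1; mR−mL=1825/442 → turn +1·90°
n=1: pose=(5,-8,W); sL=200/157, sR=200/61; mL=-21800/9577, mR=200/61; mL+mR=9600/9577 → advance +1; mR−mL=53200/9577 → turn +1·90°
n=2: pose=(4,-8,S); sL=100/81, sR=20/9; mL=-140/81, mR=20/9; mL+mR=40/81 → advance +1; mR−mL=320/81 → turn +1·90°
n=3: pose=(4,-9,E); sL=40/17, sR=200/193; mL=-5560/3281, mR=200/193; mL+mR=-2160/3281 → advance -1; mR−mL=8960/3281 → turn +1·90°
n=4: pose=(3,-9,N); sL=50/17, sR=25/16; mL=-1225/544, mR=25/16; mL+mR=-375/544 → advance -1; mR−mL=2075/544 → turn +1·90°
n=5: pose=(3,-10,W); sL=40/37, sR=40/13; mL=-1000/481, mR=40/13; mL+mR=480/481 → advance +1; mR−mL=2480/481 → turn +1·90°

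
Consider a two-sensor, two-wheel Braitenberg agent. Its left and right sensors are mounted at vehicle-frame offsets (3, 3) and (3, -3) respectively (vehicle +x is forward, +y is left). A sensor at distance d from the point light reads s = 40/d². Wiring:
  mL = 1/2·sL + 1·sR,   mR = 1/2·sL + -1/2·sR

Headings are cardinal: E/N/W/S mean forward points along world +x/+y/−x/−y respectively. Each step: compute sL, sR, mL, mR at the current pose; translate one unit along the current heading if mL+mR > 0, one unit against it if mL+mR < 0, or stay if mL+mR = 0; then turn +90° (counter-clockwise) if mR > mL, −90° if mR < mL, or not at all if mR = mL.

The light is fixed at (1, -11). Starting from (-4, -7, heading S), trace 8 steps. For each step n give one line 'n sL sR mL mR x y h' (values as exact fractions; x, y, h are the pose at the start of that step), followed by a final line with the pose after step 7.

0 8 8/13 60/13 48/13 -4 -7 S
1 5/8 2/5 57/80 9/80 -4 -8 W
2 40/117 8/9 124/117 -32/117 -5 -8 N
3 20/29 4 126/29 -48/29 -5 -7 E
4 8 8/13 60/13 48/13 -4 -7 S
5 5/8 2/5 57/80 9/80 -4 -8 W
6 40/117 8/9 124/117 -32/117 -5 -8 N
7 20/29 4 126/29 -48/29 -5 -7 E
final -4 -7 S

n=0: pose=(-4,-7,S); sL=8, sR=8/13; mL=60/13, mR=48/13; mL+mR=108/13 → advance +1; mR−mL=-12/13 → turn -1·90°
n=1: pose=(-4,-8,W); sL=5/8, sR=2/5; mL=57/80, mR=9/80; mL+mR=33/40 → advance +1; mR−mL=-3/5 → turn -1·90°
n=2: pose=(-5,-8,N); sL=40/117, sR=8/9; mL=124/117, mR=-32/117; mL+mR=92/117 → advance +1; mR−mL=-4/3 → turn -1·90°
n=3: pose=(-5,-7,E); sL=20/29, sR=4; mL=126/29, mR=-48/29; mL+mR=78/29 → advance +1; mR−mL=-6 → turn -1·90°
n=4: pose=(-4,-7,S); sL=8, sR=8/13; mL=60/13, mR=48/13; mL+mR=108/13 → advance +1; mR−mL=-12/13 → turn -1·90°
n=5: pose=(-4,-8,W); sL=5/8, sR=2/5; mL=57/80, mR=9/80; mL+mR=33/40 → advance +1; mR−mL=-3/5 → turn -1·90°
n=6: pose=(-5,-8,N); sL=40/117, sR=8/9; mL=124/117, mR=-32/117; mL+mR=92/117 → advance +1; mR−mL=-4/3 → turn -1·90°
n=7: pose=(-5,-7,E); sL=20/29, sR=4; mL=126/29, mR=-48/29; mL+mR=78/29 → advance +1; mR−mL=-6 → turn -1·90°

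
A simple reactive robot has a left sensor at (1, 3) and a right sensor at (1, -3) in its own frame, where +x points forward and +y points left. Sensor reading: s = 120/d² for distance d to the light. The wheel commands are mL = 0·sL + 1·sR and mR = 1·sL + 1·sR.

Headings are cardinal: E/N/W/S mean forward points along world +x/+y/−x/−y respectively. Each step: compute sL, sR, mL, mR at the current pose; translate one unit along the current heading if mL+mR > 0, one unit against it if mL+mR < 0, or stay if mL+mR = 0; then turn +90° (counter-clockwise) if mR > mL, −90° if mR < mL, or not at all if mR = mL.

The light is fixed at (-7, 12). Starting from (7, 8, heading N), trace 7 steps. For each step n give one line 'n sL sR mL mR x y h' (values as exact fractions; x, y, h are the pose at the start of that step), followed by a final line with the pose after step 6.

0 12/13 60/149 60/149 2568/1937 7 8 N
1 24/41 120/169 120/169 8976/6929 7 9 W
2 15/34 30/29 30/29 1455/986 6 9 S
3 120/197 24/49 24/49 10608/9653 6 8 E
4 12/13 60/149 60/149 2568/1937 7 8 N
5 24/41 120/169 120/169 8976/6929 7 9 W
6 15/34 30/29 30/29 1455/986 6 9 S
final 6 8 E

n=0: pose=(7,8,N); sL=12/13, sR=60/149; mL=60/149, mR=2568/1937; mL+mR=3348/1937 → advance +1; mR−mL=12/13 → turn +1·90°
n=1: pose=(7,9,W); sL=24/41, sR=120/169; mL=120/169, mR=8976/6929; mL+mR=13896/6929 → advance +1; mR−mL=24/41 → turn +1·90°
n=2: pose=(6,9,S); sL=15/34, sR=30/29; mL=30/29, mR=1455/986; mL+mR=2475/986 → advance +1; mR−mL=15/34 → turn +1·90°
n=3: pose=(6,8,E); sL=120/197, sR=24/49; mL=24/49, mR=10608/9653; mL+mR=15336/9653 → advance +1; mR−mL=120/197 → turn +1·90°
n=4: pose=(7,8,N); sL=12/13, sR=60/149; mL=60/149, mR=2568/1937; mL+mR=3348/1937 → advance +1; mR−mL=12/13 → turn +1·90°
n=5: pose=(7,9,W); sL=24/41, sR=120/169; mL=120/169, mR=8976/6929; mL+mR=13896/6929 → advance +1; mR−mL=24/41 → turn +1·90°
n=6: pose=(6,9,S); sL=15/34, sR=30/29; mL=30/29, mR=1455/986; mL+mR=2475/986 → advance +1; mR−mL=15/34 → turn +1·90°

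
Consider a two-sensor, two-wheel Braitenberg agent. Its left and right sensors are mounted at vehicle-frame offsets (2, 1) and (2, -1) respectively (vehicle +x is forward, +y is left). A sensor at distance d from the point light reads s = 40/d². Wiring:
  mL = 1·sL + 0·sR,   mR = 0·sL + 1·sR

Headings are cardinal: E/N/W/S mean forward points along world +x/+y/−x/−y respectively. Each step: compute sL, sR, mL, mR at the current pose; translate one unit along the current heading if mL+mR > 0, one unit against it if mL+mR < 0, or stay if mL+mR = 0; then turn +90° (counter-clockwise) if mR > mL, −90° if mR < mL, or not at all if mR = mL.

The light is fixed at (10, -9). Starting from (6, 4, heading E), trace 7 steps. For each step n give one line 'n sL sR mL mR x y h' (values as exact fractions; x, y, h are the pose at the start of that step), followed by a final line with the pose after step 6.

0 1/5 10/37 1/5 10/37 6 4 E
1 40/241 40/229 40/241 40/229 7 4 N
2 20/97 4/25 20/97 4/25 7 5 W
3 40/281 8/53 40/281 8/53 6 5 N
4 5/29 10/73 5/29 10/73 6 6 W
5 8/65 8/61 8/65 8/61 5 6 N
6 20/137 20/169 20/137 20/169 5 7 W
final 4 7 N

n=0: pose=(6,4,E); sL=1/5, sR=10/37; mL=1/5, mR=10/37; mL+mR=87/185 → advance +1; mR−mL=13/185 → turn +1·90°
n=1: pose=(7,4,N); sL=40/241, sR=40/229; mL=40/241, mR=40/229; mL+mR=18800/55189 → advance +1; mR−mL=480/55189 → turn +1·90°
n=2: pose=(7,5,W); sL=20/97, sR=4/25; mL=20/97, mR=4/25; mL+mR=888/2425 → advance +1; mR−mL=-112/2425 → turn -1·90°
n=3: pose=(6,5,N); sL=40/281, sR=8/53; mL=40/281, mR=8/53; mL+mR=4368/14893 → advance +1; mR−mL=128/14893 → turn +1·90°
n=4: pose=(6,6,W); sL=5/29, sR=10/73; mL=5/29, mR=10/73; mL+mR=655/2117 → advance +1; mR−mL=-75/2117 → turn -1·90°
n=5: pose=(5,6,N); sL=8/65, sR=8/61; mL=8/65, mR=8/61; mL+mR=1008/3965 → advance +1; mR−mL=32/3965 → turn +1·90°
n=6: pose=(5,7,W); sL=20/137, sR=20/169; mL=20/137, mR=20/169; mL+mR=6120/23153 → advance +1; mR−mL=-640/23153 → turn -1·90°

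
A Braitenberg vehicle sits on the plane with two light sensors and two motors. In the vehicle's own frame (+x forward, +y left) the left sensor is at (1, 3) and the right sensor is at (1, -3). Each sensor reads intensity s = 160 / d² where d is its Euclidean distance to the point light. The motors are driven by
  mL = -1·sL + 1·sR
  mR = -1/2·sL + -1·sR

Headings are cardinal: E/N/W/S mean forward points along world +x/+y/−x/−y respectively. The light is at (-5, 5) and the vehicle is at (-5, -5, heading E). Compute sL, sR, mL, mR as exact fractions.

left sensor world pos  = (-4, -2); dL² = 50
right sensor world pos = (-4, -8); dR² = 170
sL = 160/50 = 16/5
sR = 160/170 = 16/17
mL = -1·sL + 1·sR = -192/85
mR = -1/2·sL + -1·sR = -216/85

16/5 16/17 -192/85 -216/85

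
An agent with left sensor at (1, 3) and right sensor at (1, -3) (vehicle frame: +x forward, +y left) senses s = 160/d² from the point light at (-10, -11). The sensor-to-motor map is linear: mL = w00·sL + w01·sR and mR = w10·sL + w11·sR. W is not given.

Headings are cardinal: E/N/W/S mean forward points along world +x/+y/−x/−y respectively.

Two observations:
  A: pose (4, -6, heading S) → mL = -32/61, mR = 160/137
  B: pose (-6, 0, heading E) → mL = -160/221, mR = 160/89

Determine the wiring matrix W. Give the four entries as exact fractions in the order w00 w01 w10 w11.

-1 0 0 1

obs A: pose=(4,-6,S) → sL=32/61, sR=160/137, mL=-32/61, mR=160/137
obs B: pose=(-6,0,E) → sL=160/221, sR=160/89, mL=-160/221, mR=160/89
sensor matrix S = [[32/61, 160/137], [160/221, 160/89]]; det S = 16035840/164373833
solve [mL_A; mL_B] = S·[w00; w01] and [mR_A; mR_B] = S·[w10; w11]:
  w00 = -1, w01 = 0, w10 = 0, w11 = 1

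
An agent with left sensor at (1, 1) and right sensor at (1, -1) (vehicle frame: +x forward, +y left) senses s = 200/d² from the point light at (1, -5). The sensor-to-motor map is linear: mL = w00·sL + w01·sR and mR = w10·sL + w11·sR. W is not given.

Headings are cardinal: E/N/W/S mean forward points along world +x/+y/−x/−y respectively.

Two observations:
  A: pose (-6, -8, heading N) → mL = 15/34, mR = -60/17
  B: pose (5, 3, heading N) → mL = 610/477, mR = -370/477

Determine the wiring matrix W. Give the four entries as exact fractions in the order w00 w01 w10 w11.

obs A: pose=(-6,-8,N) → sL=50/17, sR=5, mL=15/34, mR=-60/17
obs B: pose=(5,3,N) → sL=20/9, sR=100/53, mL=610/477, mR=-370/477
sensor matrix S = [[50/17, 5], [20/9, 100/53]]; det S = -45100/8109
solve [mL_A; mL_B] = S·[w00; w01] and [mR_A; mR_B] = S·[w10; w11]:
  w00 = 1, w01 = -1/2, w10 = 1/2, w11 = -1

1 -1/2 1/2 -1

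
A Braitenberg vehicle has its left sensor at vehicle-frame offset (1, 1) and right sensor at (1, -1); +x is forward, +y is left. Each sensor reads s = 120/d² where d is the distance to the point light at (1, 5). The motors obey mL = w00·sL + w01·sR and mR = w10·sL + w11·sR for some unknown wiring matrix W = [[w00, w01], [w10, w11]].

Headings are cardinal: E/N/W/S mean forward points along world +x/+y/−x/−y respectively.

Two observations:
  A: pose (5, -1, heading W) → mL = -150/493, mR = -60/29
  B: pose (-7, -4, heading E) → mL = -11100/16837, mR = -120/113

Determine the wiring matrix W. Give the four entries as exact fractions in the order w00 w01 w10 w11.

-1 1/2 -1 0

obs A: pose=(5,-1,W) → sL=60/29, sR=60/17, mL=-150/493, mR=-60/29
obs B: pose=(-7,-4,E) → sL=120/113, sR=120/149, mL=-11100/16837, mR=-120/113
sensor matrix S = [[60/29, 60/17], [120/113, 120/149]]; det S = -17280000/8300641
solve [mL_A; mL_B] = S·[w00; w01] and [mR_A; mR_B] = S·[w10; w11]:
  w00 = -1, w01 = 1/2, w10 = -1, w11 = 0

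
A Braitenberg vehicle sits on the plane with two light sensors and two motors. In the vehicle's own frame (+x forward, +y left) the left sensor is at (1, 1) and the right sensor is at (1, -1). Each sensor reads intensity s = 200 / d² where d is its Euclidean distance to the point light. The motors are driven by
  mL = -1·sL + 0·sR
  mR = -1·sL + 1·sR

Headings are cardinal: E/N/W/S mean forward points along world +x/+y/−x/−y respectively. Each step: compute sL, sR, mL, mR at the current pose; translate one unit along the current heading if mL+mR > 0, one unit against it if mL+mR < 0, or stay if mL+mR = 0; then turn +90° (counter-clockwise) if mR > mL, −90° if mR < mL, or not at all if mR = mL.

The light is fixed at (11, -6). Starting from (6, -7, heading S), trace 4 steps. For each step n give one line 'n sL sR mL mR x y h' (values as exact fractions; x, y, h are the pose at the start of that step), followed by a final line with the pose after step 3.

0 10 5 -10 -5 6 -7 S
1 200/17 200/17 -200/17 0 6 -6 E
2 4 100/13 -4 48/13 5 -6 N
3 200/53 200/49 -200/53 800/2597 5 -7 W
final 6 -7 S

n=0: pose=(6,-7,S); sL=10, sR=5; mL=-10, mR=-5; mL+mR=-15 → advance -1; mR−mL=5 → turn +1·90°
n=1: pose=(6,-6,E); sL=200/17, sR=200/17; mL=-200/17, mR=0; mL+mR=-200/17 → advance -1; mR−mL=200/17 → turn +1·90°
n=2: pose=(5,-6,N); sL=4, sR=100/13; mL=-4, mR=48/13; mL+mR=-4/13 → advance -1; mR−mL=100/13 → turn +1·90°
n=3: pose=(5,-7,W); sL=200/53, sR=200/49; mL=-200/53, mR=800/2597; mL+mR=-9000/2597 → advance -1; mR−mL=200/49 → turn +1·90°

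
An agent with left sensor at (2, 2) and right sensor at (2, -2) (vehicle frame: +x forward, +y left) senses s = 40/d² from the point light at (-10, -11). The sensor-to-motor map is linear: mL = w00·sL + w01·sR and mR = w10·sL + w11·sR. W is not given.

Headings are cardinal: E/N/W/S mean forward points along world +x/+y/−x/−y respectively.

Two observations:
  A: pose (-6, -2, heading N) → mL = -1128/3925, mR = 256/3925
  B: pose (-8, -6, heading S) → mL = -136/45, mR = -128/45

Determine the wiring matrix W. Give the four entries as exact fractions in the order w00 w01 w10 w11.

obs A: pose=(-6,-2,N) → sL=8/25, sR=40/157, mL=-1128/3925, mR=256/3925
obs B: pose=(-8,-6,S) → sL=8/5, sR=40/9, mL=-136/45, mR=-128/45
sensor matrix S = [[8/25, 40/157], [8/5, 40/9]]; det S = 7168/7065
solve [mL_A; mL_B] = S·[w00; w01] and [mR_A; mR_B] = S·[w10; w11]:
  w00 = -1/2, w01 = -1/2, w10 = 1, w11 = -1

-1/2 -1/2 1 -1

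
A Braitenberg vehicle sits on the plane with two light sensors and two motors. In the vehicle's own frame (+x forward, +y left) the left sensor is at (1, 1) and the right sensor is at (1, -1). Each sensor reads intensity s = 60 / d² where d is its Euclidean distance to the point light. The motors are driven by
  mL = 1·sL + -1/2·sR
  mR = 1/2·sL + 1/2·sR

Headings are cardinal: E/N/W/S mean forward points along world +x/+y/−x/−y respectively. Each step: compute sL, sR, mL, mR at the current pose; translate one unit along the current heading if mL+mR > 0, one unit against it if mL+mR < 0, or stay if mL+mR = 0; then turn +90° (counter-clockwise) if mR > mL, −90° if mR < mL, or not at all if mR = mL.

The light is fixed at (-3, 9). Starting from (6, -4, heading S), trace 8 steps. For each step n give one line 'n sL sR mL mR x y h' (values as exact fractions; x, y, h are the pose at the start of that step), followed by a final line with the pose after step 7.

0 15/74 3/13 42/481 417/1924 6 -4 S
1 60/269 12/65 2286/17485 3564/17485 6 -5 E
2 6/25 6/29 99/725 162/725 7 -5 N
3 60/277 4/15 346/4155 1004/4155 7 -4 W
4 15/74 3/13 42/481 417/1924 6 -4 S
5 60/269 12/65 2286/17485 3564/17485 6 -5 E
6 6/25 6/29 99/725 162/725 7 -5 N
7 60/277 4/15 346/4155 1004/4155 7 -4 W
final 6 -4 S

n=0: pose=(6,-4,S); sL=15/74, sR=3/13; mL=42/481, mR=417/1924; mL+mR=45/148 → advance +1; mR−mL=249/1924 → turn +1·90°
n=1: pose=(6,-5,E); sL=60/269, sR=12/65; mL=2286/17485, mR=3564/17485; mL+mR=90/269 → advance +1; mR−mL=1278/17485 → turn +1·90°
n=2: pose=(7,-5,N); sL=6/25, sR=6/29; mL=99/725, mR=162/725; mL+mR=9/25 → advance +1; mR−mL=63/725 → turn +1·90°
n=3: pose=(7,-4,W); sL=60/277, sR=4/15; mL=346/4155, mR=1004/4155; mL+mR=90/277 → advance +1; mR−mL=658/4155 → turn +1·90°
n=4: pose=(6,-4,S); sL=15/74, sR=3/13; mL=42/481, mR=417/1924; mL+mR=45/148 → advance +1; mR−mL=249/1924 → turn +1·90°
n=5: pose=(6,-5,E); sL=60/269, sR=12/65; mL=2286/17485, mR=3564/17485; mL+mR=90/269 → advance +1; mR−mL=1278/17485 → turn +1·90°
n=6: pose=(7,-5,N); sL=6/25, sR=6/29; mL=99/725, mR=162/725; mL+mR=9/25 → advance +1; mR−mL=63/725 → turn +1·90°
n=7: pose=(7,-4,W); sL=60/277, sR=4/15; mL=346/4155, mR=1004/4155; mL+mR=90/277 → advance +1; mR−mL=658/4155 → turn +1·90°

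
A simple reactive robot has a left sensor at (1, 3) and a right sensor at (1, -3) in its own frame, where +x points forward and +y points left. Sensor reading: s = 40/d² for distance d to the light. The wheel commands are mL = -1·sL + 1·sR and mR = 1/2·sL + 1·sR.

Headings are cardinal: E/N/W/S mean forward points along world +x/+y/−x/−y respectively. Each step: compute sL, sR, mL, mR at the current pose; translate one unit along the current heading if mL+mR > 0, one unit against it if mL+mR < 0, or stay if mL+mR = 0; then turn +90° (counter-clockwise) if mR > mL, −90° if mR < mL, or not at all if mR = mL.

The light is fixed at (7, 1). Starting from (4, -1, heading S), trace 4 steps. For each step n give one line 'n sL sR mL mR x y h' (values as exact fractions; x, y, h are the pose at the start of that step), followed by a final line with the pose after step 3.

0 40/9 8/9 -32/9 28/9 4 -1 S
1 5 2 -3 9/2 4 0 E
2 8/5 40 192/5 204/5 5 0 N
3 20/9 20/9 0 10/3 5 1 W
final 4 1 S

n=0: pose=(4,-1,S); sL=40/9, sR=8/9; mL=-32/9, mR=28/9; mL+mR=-4/9 → advance -1; mR−mL=20/3 → turn +1·90°
n=1: pose=(4,0,E); sL=5, sR=2; mL=-3, mR=9/2; mL+mR=3/2 → advance +1; mR−mL=15/2 → turn +1·90°
n=2: pose=(5,0,N); sL=8/5, sR=40; mL=192/5, mR=204/5; mL+mR=396/5 → advance +1; mR−mL=12/5 → turn +1·90°
n=3: pose=(5,1,W); sL=20/9, sR=20/9; mL=0, mR=10/3; mL+mR=10/3 → advance +1; mR−mL=10/3 → turn +1·90°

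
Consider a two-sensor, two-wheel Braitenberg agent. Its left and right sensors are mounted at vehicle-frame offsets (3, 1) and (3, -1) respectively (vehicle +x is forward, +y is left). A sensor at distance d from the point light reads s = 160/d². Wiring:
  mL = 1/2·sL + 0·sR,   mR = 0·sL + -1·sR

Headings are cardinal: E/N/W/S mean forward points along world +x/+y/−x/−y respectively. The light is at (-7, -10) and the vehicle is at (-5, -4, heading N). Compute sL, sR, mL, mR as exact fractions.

80/41 16/9 40/41 -16/9

left sensor world pos  = (-6, -1); dL² = 82
right sensor world pos = (-4, -1); dR² = 90
sL = 160/82 = 80/41
sR = 160/90 = 16/9
mL = 1/2·sL + 0·sR = 40/41
mR = 0·sL + -1·sR = -16/9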